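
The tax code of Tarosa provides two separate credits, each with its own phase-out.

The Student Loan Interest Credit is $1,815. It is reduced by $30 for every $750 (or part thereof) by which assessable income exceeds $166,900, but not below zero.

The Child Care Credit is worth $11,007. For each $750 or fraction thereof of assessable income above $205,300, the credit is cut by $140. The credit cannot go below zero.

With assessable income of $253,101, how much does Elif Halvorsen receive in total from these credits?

Student Loan Interest Credit: income exceeds $166,900 by $86,201 → 115 increments × $30 = $3,450 ≥ base, so the credit is $0.
Child Care Credit: income exceeds $205,300 by $47,801, which is 64 full-or-partial $750 increments; reduction = 64 × $140 = $8,960, leaving $2,047.
Total: $0 + $2,047 = $2,047.

$2,047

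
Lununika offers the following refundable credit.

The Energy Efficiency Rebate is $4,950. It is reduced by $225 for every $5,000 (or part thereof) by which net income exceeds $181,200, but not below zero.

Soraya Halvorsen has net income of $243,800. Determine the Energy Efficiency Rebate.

$2,025

Energy Efficiency Rebate: income exceeds $181,200 by $62,600, which is 13 full-or-partial $5,000 increments; reduction = 13 × $225 = $2,925, leaving $2,025.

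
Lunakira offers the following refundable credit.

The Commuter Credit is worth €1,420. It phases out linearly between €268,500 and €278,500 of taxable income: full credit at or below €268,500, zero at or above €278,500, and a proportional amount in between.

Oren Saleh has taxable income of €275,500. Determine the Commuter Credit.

€426

Commuter Credit: €275,500 is €7,000 into a €10,000 phase-out range, leaving 3,000/10,000 of the credit: €1,420 × 3,000/10,000 = €426.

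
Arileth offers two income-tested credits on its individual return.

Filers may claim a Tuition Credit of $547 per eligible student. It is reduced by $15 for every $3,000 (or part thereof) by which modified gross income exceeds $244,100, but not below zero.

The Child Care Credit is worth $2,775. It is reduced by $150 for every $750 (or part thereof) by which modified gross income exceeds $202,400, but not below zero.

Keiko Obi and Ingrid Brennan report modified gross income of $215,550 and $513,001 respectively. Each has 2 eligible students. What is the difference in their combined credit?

$1,169

Keiko ($215,550): Tuition Credit: base = 2 × $547 = $1,094. $215,550 is at or below the $244,100 threshold, so the full $1,094 applies. Child Care Credit: income exceeds $202,400 by $13,150, which is 18 full-or-partial $750 increments; reduction = 18 × $150 = $2,700, leaving $75. total $1,094 + $75 = $1,169
Ingrid ($513,001): Tuition Credit: base = 2 × $547 = $1,094. income exceeds $244,100 by $268,901 → 90 increments × $15 = $1,350 ≥ base, so the credit is $0. Child Care Credit: income exceeds $202,400 by $310,601 → 415 increments × $150 = $62,250 ≥ base, so the credit is $0. total $0 + $0 = $0
Difference: |$1,169 − $0| = $1,169.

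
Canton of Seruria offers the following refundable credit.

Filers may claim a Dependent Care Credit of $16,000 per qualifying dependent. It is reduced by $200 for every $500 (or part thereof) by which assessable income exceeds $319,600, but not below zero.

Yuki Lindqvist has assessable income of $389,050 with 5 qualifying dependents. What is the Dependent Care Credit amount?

Dependent Care Credit: base = 5 × $16,000 = $80,000. income exceeds $319,600 by $69,450, which is 139 full-or-partial $500 increments; reduction = 139 × $200 = $27,800, leaving $52,200.

$52,200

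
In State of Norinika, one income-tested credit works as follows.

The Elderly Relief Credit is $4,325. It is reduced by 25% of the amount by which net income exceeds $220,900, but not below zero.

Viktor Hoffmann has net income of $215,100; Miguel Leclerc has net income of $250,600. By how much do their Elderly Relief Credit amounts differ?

Viktor ($215,100): Elderly Relief Credit: $215,100 is at or below the $220,900 threshold, so the full $4,325 applies.
Miguel ($250,600): Elderly Relief Credit: 25% of the $29,700 excess over $220,900 is $7,425 ≥ base, so the credit is $0.
Difference: |$4,325 − $0| = $4,325.

$4,325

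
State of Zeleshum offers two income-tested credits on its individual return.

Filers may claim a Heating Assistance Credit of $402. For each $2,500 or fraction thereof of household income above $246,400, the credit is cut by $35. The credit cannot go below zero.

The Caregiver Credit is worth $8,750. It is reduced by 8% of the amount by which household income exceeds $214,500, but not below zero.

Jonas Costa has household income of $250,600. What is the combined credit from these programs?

$6,194

Heating Assistance Credit: income exceeds $246,400 by $4,200, which is 2 full-or-partial $2,500 increments; reduction = 2 × $35 = $70, leaving $332.
Caregiver Credit: 8% of the $36,100 excess over $214,500 is $2,888; credit = $8,750 − $2,888 = $5,862.
Total: $332 + $5,862 = $6,194.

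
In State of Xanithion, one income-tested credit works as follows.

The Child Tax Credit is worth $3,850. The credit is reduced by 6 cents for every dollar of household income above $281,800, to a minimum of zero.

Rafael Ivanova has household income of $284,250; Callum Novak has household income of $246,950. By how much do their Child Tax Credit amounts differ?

$147

Rafael ($284,250): Child Tax Credit: 6% of the $2,450 excess over $281,800 is $147; credit = $3,850 − $147 = $3,703.
Callum ($246,950): Child Tax Credit: $246,950 is at or below the $281,800 threshold, so the full $3,850 applies.
Difference: |$3,703 − $3,850| = $147.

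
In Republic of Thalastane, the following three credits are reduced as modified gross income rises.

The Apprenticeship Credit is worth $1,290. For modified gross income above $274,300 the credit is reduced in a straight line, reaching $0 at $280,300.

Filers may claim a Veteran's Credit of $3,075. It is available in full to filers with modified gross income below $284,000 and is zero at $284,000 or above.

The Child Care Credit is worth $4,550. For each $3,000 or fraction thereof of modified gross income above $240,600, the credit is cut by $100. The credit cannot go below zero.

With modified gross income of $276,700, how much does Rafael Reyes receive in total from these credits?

$7,099

Apprenticeship Credit: $276,700 is $2,400 into a $6,000 phase-out range, leaving 3,600/6,000 of the credit: $1,290 × 3,600/6,000 = $774.
Veteran's Credit: $276,700 is below the $284,000 cutoff, so the full $3,075 applies.
Child Care Credit: income exceeds $240,600 by $36,100, which is 13 full-or-partial $3,000 increments; reduction = 13 × $100 = $1,300, leaving $3,250.
Total: $774 + $3,075 + $3,250 = $7,099.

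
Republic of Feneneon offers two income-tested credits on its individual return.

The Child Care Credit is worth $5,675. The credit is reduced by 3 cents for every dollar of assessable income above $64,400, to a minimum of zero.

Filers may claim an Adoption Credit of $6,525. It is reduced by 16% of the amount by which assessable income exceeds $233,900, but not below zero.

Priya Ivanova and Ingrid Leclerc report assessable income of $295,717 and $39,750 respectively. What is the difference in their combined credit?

$12,200

Priya ($295,717): Child Care Credit: 3% of the $231,317 excess over $64,400 is $6,939.51 ≥ base, so the credit is $0. Adoption Credit: 16% of the $61,817 excess over $233,900 is $9,890.72 ≥ base, so the credit is $0. total $0 + $0 = $0
Ingrid ($39,750): Child Care Credit: $39,750 is at or below the $64,400 threshold, so the full $5,675 applies. Adoption Credit: $39,750 is at or below the $233,900 threshold, so the full $6,525 applies. total $5,675 + $6,525 = $12,200
Difference: |$0 − $12,200| = $12,200.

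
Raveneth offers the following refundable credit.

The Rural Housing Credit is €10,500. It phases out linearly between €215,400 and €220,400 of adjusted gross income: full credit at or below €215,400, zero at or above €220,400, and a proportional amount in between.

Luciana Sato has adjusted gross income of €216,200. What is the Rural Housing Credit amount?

Rural Housing Credit: €216,200 is €800 into a €5,000 phase-out range, leaving 4,200/5,000 of the credit: €10,500 × 4,200/5,000 = €8,820.

€8,820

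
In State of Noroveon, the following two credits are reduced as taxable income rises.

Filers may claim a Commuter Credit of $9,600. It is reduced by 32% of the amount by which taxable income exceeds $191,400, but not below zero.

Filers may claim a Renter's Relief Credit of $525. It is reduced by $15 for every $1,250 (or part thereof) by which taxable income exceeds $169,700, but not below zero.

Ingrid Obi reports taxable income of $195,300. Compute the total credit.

Commuter Credit: 32% of the $3,900 excess over $191,400 is $1,248; credit = $9,600 − $1,248 = $8,352.
Renter's Relief Credit: income exceeds $169,700 by $25,600, which is 21 full-or-partial $1,250 increments; reduction = 21 × $15 = $315, leaving $210.
Total: $8,352 + $210 = $8,562.

$8,562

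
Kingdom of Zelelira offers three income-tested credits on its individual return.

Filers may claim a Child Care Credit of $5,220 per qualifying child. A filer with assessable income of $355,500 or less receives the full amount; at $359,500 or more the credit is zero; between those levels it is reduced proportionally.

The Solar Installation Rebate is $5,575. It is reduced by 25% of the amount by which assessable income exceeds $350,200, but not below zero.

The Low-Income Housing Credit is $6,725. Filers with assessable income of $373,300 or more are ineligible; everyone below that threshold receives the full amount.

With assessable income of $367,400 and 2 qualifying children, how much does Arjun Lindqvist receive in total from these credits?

Child Care Credit: base = 2 × $5,220 = $10,440. $367,400 is at or above $359,500, so the credit is $0.
Solar Installation Rebate: 25% of the $17,200 excess over $350,200 is $4,300; credit = $5,575 − $4,300 = $1,275.
Low-Income Housing Credit: $367,400 is below the $373,300 cutoff, so the full $6,725 applies.
Total: $0 + $1,275 + $6,725 = $8,000.

$8,000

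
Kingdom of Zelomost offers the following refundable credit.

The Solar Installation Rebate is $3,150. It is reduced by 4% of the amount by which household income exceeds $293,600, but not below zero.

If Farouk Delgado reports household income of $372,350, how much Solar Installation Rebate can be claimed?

Solar Installation Rebate: 4% of the $78,750 excess over $293,600 is $3,150 ≥ base, so the credit is $0.

$0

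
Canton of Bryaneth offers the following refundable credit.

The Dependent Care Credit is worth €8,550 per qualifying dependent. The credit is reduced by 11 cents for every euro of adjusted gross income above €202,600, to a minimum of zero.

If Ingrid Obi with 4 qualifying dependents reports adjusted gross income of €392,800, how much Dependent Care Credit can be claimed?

€13,278

Dependent Care Credit: base = 4 × €8,550 = €34,200. 11% of the €190,200 excess over €202,600 is €20,922; credit = €34,200 − €20,922 = €13,278.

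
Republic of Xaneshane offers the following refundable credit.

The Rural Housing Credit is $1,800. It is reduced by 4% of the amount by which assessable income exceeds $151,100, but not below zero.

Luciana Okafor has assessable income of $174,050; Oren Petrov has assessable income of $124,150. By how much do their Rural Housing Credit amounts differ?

Luciana ($174,050): Rural Housing Credit: 4% of the $22,950 excess over $151,100 is $918; credit = $1,800 − $918 = $882.
Oren ($124,150): Rural Housing Credit: $124,150 is at or below the $151,100 threshold, so the full $1,800 applies.
Difference: |$882 − $1,800| = $918.

$918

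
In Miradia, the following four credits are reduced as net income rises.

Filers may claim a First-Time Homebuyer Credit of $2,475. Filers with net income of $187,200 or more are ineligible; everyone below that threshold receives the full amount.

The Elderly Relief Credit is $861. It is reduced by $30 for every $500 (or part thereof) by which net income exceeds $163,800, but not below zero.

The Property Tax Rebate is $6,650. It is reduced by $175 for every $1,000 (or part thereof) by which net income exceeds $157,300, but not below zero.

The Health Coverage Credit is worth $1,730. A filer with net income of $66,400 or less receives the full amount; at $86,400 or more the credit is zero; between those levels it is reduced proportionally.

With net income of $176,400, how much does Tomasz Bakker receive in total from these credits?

First-Time Homebuyer Credit: $176,400 is below the $187,200 cutoff, so the full $2,475 applies.
Elderly Relief Credit: income exceeds $163,800 by $12,600, which is 26 full-or-partial $500 increments; reduction = 26 × $30 = $780, leaving $81.
Property Tax Rebate: income exceeds $157,300 by $19,100, which is 20 full-or-partial $1,000 increments; reduction = 20 × $175 = $3,500, leaving $3,150.
Health Coverage Credit: $176,400 is at or above $86,400, so the credit is $0.
Total: $2,475 + $81 + $3,150 + $0 = $5,706.

$5,706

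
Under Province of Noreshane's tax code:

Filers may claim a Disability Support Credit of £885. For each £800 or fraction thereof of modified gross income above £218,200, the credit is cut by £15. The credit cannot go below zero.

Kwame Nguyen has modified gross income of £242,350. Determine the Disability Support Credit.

Disability Support Credit: income exceeds £218,200 by £24,150, which is 31 full-or-partial £800 increments; reduction = 31 × £15 = £465, leaving £420.

£420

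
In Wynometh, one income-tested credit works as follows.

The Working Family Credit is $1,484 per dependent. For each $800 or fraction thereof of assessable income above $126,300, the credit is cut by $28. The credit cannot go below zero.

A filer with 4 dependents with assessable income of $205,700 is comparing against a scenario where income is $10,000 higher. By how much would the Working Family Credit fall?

$336

At $205,700 — base = 4 × $1,484 = $5,936. income exceeds $126,300 by $79,400, which is 100 full-or-partial $800 increments; reduction = 100 × $28 = $2,800, leaving $3,136.
At $215,700 — base = 4 × $1,484 = $5,936. income exceeds $126,300 by $89,400, which is 112 full-or-partial $800 increments; reduction = 112 × $28 = $3,136, leaving $2,800.
Lost: $3,136 − $2,800 = $336.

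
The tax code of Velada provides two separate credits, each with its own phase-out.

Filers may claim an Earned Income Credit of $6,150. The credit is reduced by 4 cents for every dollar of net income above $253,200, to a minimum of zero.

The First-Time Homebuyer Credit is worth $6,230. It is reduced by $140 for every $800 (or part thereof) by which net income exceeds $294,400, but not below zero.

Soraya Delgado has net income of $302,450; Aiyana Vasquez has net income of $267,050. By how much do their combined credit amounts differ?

$2,956

Soraya ($302,450): Earned Income Credit: 4% of the $49,250 excess over $253,200 is $1,970; credit = $6,150 − $1,970 = $4,180. First-Time Homebuyer Credit: income exceeds $294,400 by $8,050, which is 11 full-or-partial $800 increments; reduction = 11 × $140 = $1,540, leaving $4,690. total $4,180 + $4,690 = $8,870
Aiyana ($267,050): Earned Income Credit: 4% of the $13,850 excess over $253,200 is $554; credit = $6,150 − $554 = $5,596. First-Time Homebuyer Credit: $267,050 is at or below the $294,400 threshold, so the full $6,230 applies. total $5,596 + $6,230 = $11,826
Difference: |$8,870 − $11,826| = $2,956.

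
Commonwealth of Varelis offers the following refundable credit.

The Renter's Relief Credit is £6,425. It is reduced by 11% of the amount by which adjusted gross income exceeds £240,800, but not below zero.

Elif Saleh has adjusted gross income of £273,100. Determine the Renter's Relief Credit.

Renter's Relief Credit: 11% of the £32,300 excess over £240,800 is £3,553; credit = £6,425 − £3,553 = £2,872.

£2,872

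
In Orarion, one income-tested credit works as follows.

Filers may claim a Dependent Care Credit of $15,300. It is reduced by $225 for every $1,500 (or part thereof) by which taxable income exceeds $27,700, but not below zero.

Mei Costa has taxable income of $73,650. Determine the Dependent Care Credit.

$8,325

Dependent Care Credit: income exceeds $27,700 by $45,950, which is 31 full-or-partial $1,500 increments; reduction = 31 × $225 = $6,975, leaving $8,325.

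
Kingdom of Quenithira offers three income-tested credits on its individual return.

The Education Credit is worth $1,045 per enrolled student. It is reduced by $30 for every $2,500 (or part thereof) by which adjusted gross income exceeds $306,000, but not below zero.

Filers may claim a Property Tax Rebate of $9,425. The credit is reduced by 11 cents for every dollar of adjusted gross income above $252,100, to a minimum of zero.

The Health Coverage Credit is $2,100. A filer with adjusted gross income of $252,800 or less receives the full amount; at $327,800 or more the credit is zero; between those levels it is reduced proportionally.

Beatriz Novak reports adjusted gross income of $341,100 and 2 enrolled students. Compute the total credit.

Education Credit: base = 2 × $1,045 = $2,090. income exceeds $306,000 by $35,100, which is 15 full-or-partial $2,500 increments; reduction = 15 × $30 = $450, leaving $1,640.
Property Tax Rebate: 11% of the $89,000 excess over $252,100 is $9,790 ≥ base, so the credit is $0.
Health Coverage Credit: $341,100 is at or above $327,800, so the credit is $0.
Total: $1,640 + $0 + $0 = $1,640.

$1,640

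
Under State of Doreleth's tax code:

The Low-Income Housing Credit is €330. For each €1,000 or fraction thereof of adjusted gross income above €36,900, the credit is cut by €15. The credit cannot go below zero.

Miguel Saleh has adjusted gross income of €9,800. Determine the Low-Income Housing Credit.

€330

Low-Income Housing Credit: €9,800 is at or below the €36,900 threshold, so the full €330 applies.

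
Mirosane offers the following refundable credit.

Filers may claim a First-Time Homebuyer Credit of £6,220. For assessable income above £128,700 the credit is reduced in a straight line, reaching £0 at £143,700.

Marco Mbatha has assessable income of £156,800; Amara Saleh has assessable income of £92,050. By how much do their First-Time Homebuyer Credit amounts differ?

£6,220

Marco (£156,800): First-Time Homebuyer Credit: £156,800 is at or above £143,700, so the credit is £0.
Amara (£92,050): First-Time Homebuyer Credit: £92,050 is at or below the £128,700 threshold, so the full £6,220 applies.
Difference: |£0 − £6,220| = £6,220.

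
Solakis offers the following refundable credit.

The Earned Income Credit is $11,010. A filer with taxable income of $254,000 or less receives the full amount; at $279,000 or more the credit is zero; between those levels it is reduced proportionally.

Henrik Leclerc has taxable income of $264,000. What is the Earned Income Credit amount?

$6,606

Earned Income Credit: $264,000 is $10,000 into a $25,000 phase-out range, leaving 15,000/25,000 of the credit: $11,010 × 15,000/25,000 = $6,606.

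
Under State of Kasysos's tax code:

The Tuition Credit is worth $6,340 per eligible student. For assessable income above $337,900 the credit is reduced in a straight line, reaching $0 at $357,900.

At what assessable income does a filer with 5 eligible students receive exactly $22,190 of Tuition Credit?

Full credit = 5 × $6,340 = $31,700.
$22,190 is 22,190/31,700 of the full $31,700, so 9,510/31,700 of the $20,000 range has been used: income = $337,900 + $20,000 × 9,510/31,700 = $343,900.

$343,900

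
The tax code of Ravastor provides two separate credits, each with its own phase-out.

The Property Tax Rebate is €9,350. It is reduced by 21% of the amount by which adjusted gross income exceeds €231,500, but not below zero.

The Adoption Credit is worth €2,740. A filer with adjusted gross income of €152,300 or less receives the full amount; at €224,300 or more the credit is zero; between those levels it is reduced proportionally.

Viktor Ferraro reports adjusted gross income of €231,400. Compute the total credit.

€9,350

Property Tax Rebate: €231,400 is at or below the €231,500 threshold, so the full €9,350 applies.
Adoption Credit: €231,400 is at or above €224,300, so the credit is €0.
Total: €9,350 + €0 = €9,350.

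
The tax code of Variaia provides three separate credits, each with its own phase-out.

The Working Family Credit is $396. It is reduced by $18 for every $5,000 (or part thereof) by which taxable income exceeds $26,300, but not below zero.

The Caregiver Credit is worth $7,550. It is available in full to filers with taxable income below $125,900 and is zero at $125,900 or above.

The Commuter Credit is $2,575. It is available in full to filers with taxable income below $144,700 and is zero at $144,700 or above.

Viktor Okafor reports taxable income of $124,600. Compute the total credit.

Working Family Credit: income exceeds $26,300 by $98,300, which is 20 full-or-partial $5,000 increments; reduction = 20 × $18 = $360, leaving $36.
Caregiver Credit: $124,600 is below the $125,900 cutoff, so the full $7,550 applies.
Commuter Credit: $124,600 is below the $144,700 cutoff, so the full $2,575 applies.
Total: $36 + $7,550 + $2,575 = $10,161.

$10,161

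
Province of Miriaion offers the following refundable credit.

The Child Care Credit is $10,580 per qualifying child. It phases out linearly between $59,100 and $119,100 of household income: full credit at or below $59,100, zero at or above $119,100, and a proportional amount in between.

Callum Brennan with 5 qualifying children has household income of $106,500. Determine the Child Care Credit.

Child Care Credit: base = 5 × $10,580 = $52,900. $106,500 is $47,400 into a $60,000 phase-out range, leaving 12,600/60,000 of the credit: $52,900 × 12,600/60,000 = $11,109.

$11,109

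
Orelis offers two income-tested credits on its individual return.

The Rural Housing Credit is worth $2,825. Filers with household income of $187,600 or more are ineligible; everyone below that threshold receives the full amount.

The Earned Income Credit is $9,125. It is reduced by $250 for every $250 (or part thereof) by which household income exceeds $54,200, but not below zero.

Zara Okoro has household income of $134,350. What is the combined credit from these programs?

Rural Housing Credit: $134,350 is below the $187,600 cutoff, so the full $2,825 applies.
Earned Income Credit: income exceeds $54,200 by $80,150 → 321 increments × $250 = $80,250 ≥ base, so the credit is $0.
Total: $2,825 + $0 = $2,825.

$2,825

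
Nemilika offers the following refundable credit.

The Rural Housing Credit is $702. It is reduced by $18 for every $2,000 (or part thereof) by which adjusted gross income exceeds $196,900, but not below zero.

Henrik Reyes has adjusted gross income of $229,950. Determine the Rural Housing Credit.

$396

Rural Housing Credit: income exceeds $196,900 by $33,050, which is 17 full-or-partial $2,000 increments; reduction = 17 × $18 = $306, leaving $396.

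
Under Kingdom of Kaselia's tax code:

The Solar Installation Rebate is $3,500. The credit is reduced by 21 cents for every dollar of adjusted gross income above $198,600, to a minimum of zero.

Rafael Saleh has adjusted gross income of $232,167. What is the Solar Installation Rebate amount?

Solar Installation Rebate: 21% of the $33,567 excess over $198,600 is $7,049.07 ≥ base, so the credit is $0.

$0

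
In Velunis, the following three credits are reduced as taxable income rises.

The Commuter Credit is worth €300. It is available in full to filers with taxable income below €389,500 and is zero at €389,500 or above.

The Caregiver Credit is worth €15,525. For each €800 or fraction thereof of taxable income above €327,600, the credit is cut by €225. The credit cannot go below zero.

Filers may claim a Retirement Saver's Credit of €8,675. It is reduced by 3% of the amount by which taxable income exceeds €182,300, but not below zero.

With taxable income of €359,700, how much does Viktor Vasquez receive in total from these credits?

Commuter Credit: €359,700 is below the €389,500 cutoff, so the full €300 applies.
Caregiver Credit: income exceeds €327,600 by €32,100, which is 41 full-or-partial €800 increments; reduction = 41 × €225 = €9,225, leaving €6,300.
Retirement Saver's Credit: 3% of the €177,400 excess over €182,300 is €5,322; credit = €8,675 − €5,322 = €3,353.
Total: €300 + €6,300 + €3,353 = €9,953.

€9,953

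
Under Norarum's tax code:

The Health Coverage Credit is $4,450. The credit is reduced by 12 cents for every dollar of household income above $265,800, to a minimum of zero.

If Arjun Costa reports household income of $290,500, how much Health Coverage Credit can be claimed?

$1,486

Health Coverage Credit: 12% of the $24,700 excess over $265,800 is $2,964; credit = $4,450 − $2,964 = $1,486.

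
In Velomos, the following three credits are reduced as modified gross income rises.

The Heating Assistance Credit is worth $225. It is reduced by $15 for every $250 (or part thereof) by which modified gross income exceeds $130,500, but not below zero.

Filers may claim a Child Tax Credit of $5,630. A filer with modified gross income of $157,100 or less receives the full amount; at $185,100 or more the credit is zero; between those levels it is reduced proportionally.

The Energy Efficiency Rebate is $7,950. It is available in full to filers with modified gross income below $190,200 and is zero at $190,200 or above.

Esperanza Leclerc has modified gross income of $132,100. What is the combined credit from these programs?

Heating Assistance Credit: income exceeds $130,500 by $1,600, which is 7 full-or-partial $250 increments; reduction = 7 × $15 = $105, leaving $120.
Child Tax Credit: $132,100 is at or below the $157,100 threshold, so the full $5,630 applies.
Energy Efficiency Rebate: $132,100 is below the $190,200 cutoff, so the full $7,950 applies.
Total: $120 + $5,630 + $7,950 = $13,700.

$13,700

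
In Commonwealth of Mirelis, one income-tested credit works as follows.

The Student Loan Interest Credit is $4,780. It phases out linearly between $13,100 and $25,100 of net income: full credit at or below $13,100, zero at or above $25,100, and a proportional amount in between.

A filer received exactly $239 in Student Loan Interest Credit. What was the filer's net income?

$239 is 239/4,780 of the full $4,780, so 4,541/4,780 of the $12,000 range has been used: income = $13,100 + $12,000 × 4,541/4,780 = $24,500.

$24,500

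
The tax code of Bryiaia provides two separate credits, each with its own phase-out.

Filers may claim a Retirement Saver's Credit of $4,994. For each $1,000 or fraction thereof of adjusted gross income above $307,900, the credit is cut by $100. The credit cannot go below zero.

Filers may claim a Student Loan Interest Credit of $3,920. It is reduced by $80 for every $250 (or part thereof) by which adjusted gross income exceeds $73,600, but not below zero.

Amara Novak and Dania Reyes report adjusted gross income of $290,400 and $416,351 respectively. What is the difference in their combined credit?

Amara ($290,400): Retirement Saver's Credit: $290,400 is at or below the $307,900 threshold, so the full $4,994 applies. Student Loan Interest Credit: income exceeds $73,600 by $216,800 → 868 increments × $80 = $69,440 ≥ base, so the credit is $0. total $4,994 + $0 = $4,994
Dania ($416,351): Retirement Saver's Credit: income exceeds $307,900 by $108,451 → 109 increments × $100 = $10,900 ≥ base, so the credit is $0. Student Loan Interest Credit: income exceeds $73,600 by $342,751 → 1372 increments × $80 = $109,760 ≥ base, so the credit is $0. total $0 + $0 = $0
Difference: |$4,994 − $0| = $4,994.

$4,994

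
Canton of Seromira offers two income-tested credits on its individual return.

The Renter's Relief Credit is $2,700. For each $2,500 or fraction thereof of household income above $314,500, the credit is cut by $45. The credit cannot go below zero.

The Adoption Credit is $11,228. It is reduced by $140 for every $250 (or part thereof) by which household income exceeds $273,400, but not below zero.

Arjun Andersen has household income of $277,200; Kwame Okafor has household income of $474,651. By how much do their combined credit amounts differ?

$11,688

Arjun ($277,200): Renter's Relief Credit: $277,200 is at or below the $314,500 threshold, so the full $2,700 applies. Adoption Credit: income exceeds $273,400 by $3,800, which is 16 full-or-partial $250 increments; reduction = 16 × $140 = $2,240, leaving $8,988. total $2,700 + $8,988 = $11,688
Kwame ($474,651): Renter's Relief Credit: income exceeds $314,500 by $160,151 → 65 increments × $45 = $2,925 ≥ base, so the credit is $0. Adoption Credit: income exceeds $273,400 by $201,251 → 806 increments × $140 = $112,840 ≥ base, so the credit is $0. total $0 + $0 = $0
Difference: |$11,688 − $0| = $11,688.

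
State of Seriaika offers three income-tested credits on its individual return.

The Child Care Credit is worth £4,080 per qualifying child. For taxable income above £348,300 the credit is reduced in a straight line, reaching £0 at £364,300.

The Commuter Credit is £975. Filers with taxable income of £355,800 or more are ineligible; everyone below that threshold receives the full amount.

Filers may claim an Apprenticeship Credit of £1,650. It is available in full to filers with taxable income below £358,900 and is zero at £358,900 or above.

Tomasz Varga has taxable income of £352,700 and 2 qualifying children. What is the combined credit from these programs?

£8,541

Child Care Credit: base = 2 × £4,080 = £8,160. £352,700 is £4,400 into a £16,000 phase-out range, leaving 11,600/16,000 of the credit: £8,160 × 11,600/16,000 = £5,916.
Commuter Credit: £352,700 is below the £355,800 cutoff, so the full £975 applies.
Apprenticeship Credit: £352,700 is below the £358,900 cutoff, so the full £1,650 applies.
Total: £5,916 + £975 + £1,650 = £8,541.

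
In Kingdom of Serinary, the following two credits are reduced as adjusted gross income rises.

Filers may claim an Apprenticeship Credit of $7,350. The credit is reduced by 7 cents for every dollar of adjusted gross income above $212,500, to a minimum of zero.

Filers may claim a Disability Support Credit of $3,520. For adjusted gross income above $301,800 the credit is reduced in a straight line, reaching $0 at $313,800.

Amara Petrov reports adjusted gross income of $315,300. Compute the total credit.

Apprenticeship Credit: 7% of the $102,800 excess over $212,500 is $7,196; credit = $7,350 − $7,196 = $154.
Disability Support Credit: $315,300 is at or above $313,800, so the credit is $0.
Total: $154 + $0 = $154.

$154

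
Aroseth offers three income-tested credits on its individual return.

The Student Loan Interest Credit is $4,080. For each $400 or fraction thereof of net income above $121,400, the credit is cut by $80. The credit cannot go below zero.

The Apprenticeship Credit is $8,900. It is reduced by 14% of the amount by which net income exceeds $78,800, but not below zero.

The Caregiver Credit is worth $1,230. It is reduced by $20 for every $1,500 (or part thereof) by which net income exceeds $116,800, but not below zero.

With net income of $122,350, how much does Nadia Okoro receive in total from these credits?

$7,793

Student Loan Interest Credit: income exceeds $121,400 by $950, which is 3 full-or-partial $400 increments; reduction = 3 × $80 = $240, leaving $3,840.
Apprenticeship Credit: 14% of the $43,550 excess over $78,800 is $6,097; credit = $8,900 − $6,097 = $2,803.
Caregiver Credit: income exceeds $116,800 by $5,550, which is 4 full-or-partial $1,500 increments; reduction = 4 × $20 = $80, leaving $1,150.
Total: $3,840 + $2,803 + $1,150 = $7,793.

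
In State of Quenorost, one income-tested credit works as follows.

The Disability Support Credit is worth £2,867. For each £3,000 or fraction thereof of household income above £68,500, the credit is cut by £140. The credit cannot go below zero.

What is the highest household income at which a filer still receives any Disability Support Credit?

After 20 increments the reduction is 20 × £140 = £2,800, leaving £67; one more increment wipes it out. Increment 20 ends at excess 20 × £3,000 = £60,000, so the highest qualifying income is £68,500 + £60,000 = £128,500.

£128,500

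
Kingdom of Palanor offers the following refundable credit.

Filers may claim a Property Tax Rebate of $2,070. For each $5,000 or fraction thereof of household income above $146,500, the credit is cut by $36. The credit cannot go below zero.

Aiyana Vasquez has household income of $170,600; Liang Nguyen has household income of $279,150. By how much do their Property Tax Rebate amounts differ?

Aiyana ($170,600): Property Tax Rebate: income exceeds $146,500 by $24,100, which is 5 full-or-partial $5,000 increments; reduction = 5 × $36 = $180, leaving $1,890.
Liang ($279,150): Property Tax Rebate: income exceeds $146,500 by $132,650, which is 27 full-or-partial $5,000 increments; reduction = 27 × $36 = $972, leaving $1,098.
Difference: |$1,890 − $1,098| = $792.

$792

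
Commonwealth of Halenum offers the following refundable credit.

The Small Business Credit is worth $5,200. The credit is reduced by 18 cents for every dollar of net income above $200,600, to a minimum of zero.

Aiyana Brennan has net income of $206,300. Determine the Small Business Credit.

Small Business Credit: 18% of the $5,700 excess over $200,600 is $1,026; credit = $5,200 − $1,026 = $4,174.

$4,174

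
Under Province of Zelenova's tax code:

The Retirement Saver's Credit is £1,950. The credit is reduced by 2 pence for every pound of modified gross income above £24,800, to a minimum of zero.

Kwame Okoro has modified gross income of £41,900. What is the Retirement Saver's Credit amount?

£1,608

Retirement Saver's Credit: 2% of the £17,100 excess over £24,800 is £342; credit = £1,950 − £342 = £1,608.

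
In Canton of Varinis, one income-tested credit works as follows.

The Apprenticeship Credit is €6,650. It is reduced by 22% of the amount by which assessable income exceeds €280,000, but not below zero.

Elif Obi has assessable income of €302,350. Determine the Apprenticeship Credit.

Apprenticeship Credit: 22% of the €22,350 excess over €280,000 is €4,917; credit = €6,650 − €4,917 = €1,733.

€1,733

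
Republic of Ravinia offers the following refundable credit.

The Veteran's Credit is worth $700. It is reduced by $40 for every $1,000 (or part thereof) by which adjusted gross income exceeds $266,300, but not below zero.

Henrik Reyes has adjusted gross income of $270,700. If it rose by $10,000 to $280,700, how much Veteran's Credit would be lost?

At $270,700 — income exceeds $266,300 by $4,400, which is 5 full-or-partial $1,000 increments; reduction = 5 × $40 = $200, leaving $500.
At $280,700 — income exceeds $266,300 by $14,400, which is 15 full-or-partial $1,000 increments; reduction = 15 × $40 = $600, leaving $100.
Lost: $500 − $100 = $400.

$400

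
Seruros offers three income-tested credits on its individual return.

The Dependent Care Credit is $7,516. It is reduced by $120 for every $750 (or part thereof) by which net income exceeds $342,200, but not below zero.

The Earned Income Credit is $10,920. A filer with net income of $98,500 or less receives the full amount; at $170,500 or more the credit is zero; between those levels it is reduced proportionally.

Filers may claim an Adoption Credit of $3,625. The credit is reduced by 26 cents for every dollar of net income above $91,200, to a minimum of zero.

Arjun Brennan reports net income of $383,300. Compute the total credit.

Dependent Care Credit: income exceeds $342,200 by $41,100, which is 55 full-or-partial $750 increments; reduction = 55 × $120 = $6,600, leaving $916.
Earned Income Credit: $383,300 is at or above $170,500, so the credit is $0.
Adoption Credit: 26% of the $292,100 excess over $91,200 is $75,946 ≥ base, so the credit is $0.
Total: $916 + $0 + $0 = $916.

$916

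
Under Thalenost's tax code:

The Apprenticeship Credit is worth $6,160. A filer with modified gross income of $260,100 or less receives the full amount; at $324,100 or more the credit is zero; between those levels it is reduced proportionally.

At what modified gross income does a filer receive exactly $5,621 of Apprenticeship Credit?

$5,621 is 5,621/6,160 of the full $6,160, so 539/6,160 of the $64,000 range has been used: income = $260,100 + $64,000 × 539/6,160 = $265,700.

$265,700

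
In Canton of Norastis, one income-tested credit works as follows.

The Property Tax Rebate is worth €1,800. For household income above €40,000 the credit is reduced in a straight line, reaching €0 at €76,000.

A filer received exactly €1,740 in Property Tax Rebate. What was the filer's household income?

€1,740 is 1,740/1,800 of the full €1,800, so 60/1,800 of the €36,000 range has been used: income = €40,000 + €36,000 × 60/1,800 = €41,200.

€41,200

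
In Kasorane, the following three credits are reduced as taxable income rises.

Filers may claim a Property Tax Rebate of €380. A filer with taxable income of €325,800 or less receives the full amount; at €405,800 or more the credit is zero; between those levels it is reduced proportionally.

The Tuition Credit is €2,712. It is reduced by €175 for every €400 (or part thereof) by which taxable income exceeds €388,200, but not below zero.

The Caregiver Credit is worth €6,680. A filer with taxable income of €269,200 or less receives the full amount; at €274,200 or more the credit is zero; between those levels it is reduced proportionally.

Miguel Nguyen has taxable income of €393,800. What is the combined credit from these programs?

€319

Property Tax Rebate: €393,800 is €68,000 into a €80,000 phase-out range, leaving 12,000/80,000 of the credit: €380 × 12,000/80,000 = €57.
Tuition Credit: income exceeds €388,200 by €5,600, which is 14 full-or-partial €400 increments; reduction = 14 × €175 = €2,450, leaving €262.
Caregiver Credit: €393,800 is at or above €274,200, so the credit is €0.
Total: €57 + €262 + €0 = €319.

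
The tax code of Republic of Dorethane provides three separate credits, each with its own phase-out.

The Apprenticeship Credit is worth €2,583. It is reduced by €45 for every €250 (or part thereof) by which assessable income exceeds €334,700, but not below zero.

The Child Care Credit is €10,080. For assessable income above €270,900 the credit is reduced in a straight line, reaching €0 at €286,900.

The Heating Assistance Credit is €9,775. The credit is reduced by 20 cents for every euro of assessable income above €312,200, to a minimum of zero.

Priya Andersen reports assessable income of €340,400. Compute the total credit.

€5,683

Apprenticeship Credit: income exceeds €334,700 by €5,700, which is 23 full-or-partial €250 increments; reduction = 23 × €45 = €1,035, leaving €1,548.
Child Care Credit: €340,400 is at or above €286,900, so the credit is €0.
Heating Assistance Credit: 20% of the €28,200 excess over €312,200 is €5,640; credit = €9,775 − €5,640 = €4,135.
Total: €1,548 + €0 + €4,135 = €5,683.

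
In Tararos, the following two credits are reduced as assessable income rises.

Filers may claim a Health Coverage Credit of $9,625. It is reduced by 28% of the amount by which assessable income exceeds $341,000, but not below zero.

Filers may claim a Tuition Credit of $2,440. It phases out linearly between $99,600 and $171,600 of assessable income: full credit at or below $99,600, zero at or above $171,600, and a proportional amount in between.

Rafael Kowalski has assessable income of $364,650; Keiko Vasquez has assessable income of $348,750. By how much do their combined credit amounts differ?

Rafael ($364,650): Health Coverage Credit: 28% of the $23,650 excess over $341,000 is $6,622; credit = $9,625 − $6,622 = $3,003. Tuition Credit: $364,650 is at or above $171,600, so the credit is $0. total $3,003 + $0 = $3,003
Keiko ($348,750): Health Coverage Credit: 28% of the $7,750 excess over $341,000 is $2,170; credit = $9,625 − $2,170 = $7,455. Tuition Credit: $348,750 is at or above $171,600, so the credit is $0. total $7,455 + $0 = $7,455
Difference: |$3,003 − $7,455| = $4,452.

$4,452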